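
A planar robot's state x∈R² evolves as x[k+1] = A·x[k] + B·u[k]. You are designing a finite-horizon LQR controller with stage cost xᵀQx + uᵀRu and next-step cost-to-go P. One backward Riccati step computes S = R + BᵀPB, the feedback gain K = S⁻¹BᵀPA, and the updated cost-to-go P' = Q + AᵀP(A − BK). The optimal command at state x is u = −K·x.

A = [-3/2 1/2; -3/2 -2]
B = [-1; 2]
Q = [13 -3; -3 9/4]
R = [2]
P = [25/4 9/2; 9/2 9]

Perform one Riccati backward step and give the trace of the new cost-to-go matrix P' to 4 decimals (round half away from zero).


50.7262

BᵀP = [2.7500 13.5000]
S = R + BᵀPB = [2] + [24.2500] = [26.2500]
BᵀPA = [-24.3750 -25.6250]
K = S⁻¹·BᵀPA = [-0.9286 -0.9762]
A−BK = [-2.4286 -0.4762; 0.3571 -0.0476]
AᵀP(A−BK) = [31.9286 8.6429; 8.6429 3.5476]
P' = Q + AᵀP(A−BK) = [44.9286 5.6429; 5.6429 5.7976]
tr(P') = 50.7262


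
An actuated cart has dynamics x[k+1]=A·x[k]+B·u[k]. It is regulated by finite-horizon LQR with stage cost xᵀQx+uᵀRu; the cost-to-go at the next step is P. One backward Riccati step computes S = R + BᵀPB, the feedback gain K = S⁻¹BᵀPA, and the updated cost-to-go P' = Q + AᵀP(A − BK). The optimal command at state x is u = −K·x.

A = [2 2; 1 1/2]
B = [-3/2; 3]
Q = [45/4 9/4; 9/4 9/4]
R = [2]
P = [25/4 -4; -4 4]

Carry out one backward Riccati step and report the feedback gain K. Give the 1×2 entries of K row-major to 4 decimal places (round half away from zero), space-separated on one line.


BᵀP = [-21.3750 18.0000]
S = R + BᵀPB = [2] + [86.0625] = [88.0625]
BᵀPA = [-24.7500 -33.7500]
K = S⁻¹·BᵀPA = [-0.2811 -0.3833]
A−BK = [1.5784 1.4251; 1.8432 1.6498]
AᵀP(A−BK) = [6.0440 5.5145; 5.5145 5.0653]
P' = Q + AᵀP(A−BK) = [17.2940 7.7645; 7.7645 7.3153]
tr(P') = 24.6093

-0.2811 -0.3833


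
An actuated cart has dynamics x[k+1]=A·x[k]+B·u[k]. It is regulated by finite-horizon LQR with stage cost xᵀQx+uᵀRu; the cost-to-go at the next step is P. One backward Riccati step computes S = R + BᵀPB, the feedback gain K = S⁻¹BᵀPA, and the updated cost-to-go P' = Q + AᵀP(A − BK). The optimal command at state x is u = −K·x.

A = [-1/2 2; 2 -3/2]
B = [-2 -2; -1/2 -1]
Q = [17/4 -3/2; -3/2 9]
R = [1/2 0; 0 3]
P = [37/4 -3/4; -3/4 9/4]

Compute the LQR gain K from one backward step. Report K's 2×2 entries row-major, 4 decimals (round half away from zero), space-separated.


0.8143 -1.4297 -0.5564 0.4310

BᵀP = [-18.1250 0.3750; -17.7500 -0.7500]
S = R + BᵀPB = [1/2 0; 0 3] + [36.0625 35.8750; 35.8750 36.2500] = [36.5625 35.8750; 35.8750 39.2500]
BᵀPA = [9.8125 -36.8125; 7.3750 -34.3750]
K = S⁻¹·BᵀPA = [0.8143 -1.4297; -0.5564 0.4310]
A−BK = [0.0158 0.0025; 1.8508 -1.7839]
AᵀP(A−BK) = [8.9256 -8.7119; -8.7119 8.7461]
P' = Q + AᵀP(A−BK) = [13.1756 -10.2119; -10.2119 17.7461]
tr(P') = 30.9217


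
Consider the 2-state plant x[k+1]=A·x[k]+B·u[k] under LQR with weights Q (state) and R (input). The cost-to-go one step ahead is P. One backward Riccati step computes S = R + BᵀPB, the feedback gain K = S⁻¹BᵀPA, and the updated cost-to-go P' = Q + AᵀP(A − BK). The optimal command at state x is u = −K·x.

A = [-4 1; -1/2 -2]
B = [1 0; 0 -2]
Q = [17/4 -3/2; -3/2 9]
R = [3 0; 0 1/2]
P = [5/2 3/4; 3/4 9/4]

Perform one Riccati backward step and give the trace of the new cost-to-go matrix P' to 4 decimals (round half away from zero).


35.6820

BᵀP = [2.5000 0.7500; -1.5000 -4.5000]
S = R + BᵀPB = [3 0; 0 1/2] + [2.5000 -1.5000; -1.5000 9.0000] = [5.5000 -1.5000; -1.5000 9.5000]
BᵀPA = [-10.3750 1.0000; 8.2500 7.5000]
K = S⁻¹·BᵀPA = [-1.7238 0.4150; 0.5963 0.8550]
A−BK = [-2.2763 0.5850; 0.6925 -0.2900]
AᵀP(A−BK) = [20.7595 -4.8731; -4.8731 1.6725]
P' = Q + AᵀP(A−BK) = [25.0095 -6.3731; -6.3731 10.6725]
tr(P') = 35.6820


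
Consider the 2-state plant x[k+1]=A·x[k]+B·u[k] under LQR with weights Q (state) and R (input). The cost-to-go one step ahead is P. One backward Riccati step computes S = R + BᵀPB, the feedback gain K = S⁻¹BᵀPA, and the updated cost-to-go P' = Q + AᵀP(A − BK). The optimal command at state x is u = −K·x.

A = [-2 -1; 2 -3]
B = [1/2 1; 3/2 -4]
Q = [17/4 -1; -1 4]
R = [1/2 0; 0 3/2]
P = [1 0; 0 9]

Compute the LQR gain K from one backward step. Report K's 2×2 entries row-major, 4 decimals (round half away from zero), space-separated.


BᵀP = [0.5000 13.5000; 1.0000 -36.0000]
S = R + BᵀPB = [1/2 0; 0 3/2] + [20.5000 -53.5000; -53.5000 145.0000] = [21.0000 -53.5000; -53.5000 146.5000]
BᵀPA = [26.0000 -41.0000; -74.0000 107.0000]
K = S⁻¹·BᵀPA = [-0.7001 -1.3162; -0.7608 0.2497]
A−BK = [-0.8891 -0.5916; 0.0070 -0.0268]
AᵀP(A−BK) = [1.9043 0.7001; 0.7001 1.3162]
P' = Q + AᵀP(A−BK) = [6.1543 -0.2999; -0.2999 5.3162]
tr(P') = 11.4705

-0.7001 -1.3162 -0.7608 0.2497


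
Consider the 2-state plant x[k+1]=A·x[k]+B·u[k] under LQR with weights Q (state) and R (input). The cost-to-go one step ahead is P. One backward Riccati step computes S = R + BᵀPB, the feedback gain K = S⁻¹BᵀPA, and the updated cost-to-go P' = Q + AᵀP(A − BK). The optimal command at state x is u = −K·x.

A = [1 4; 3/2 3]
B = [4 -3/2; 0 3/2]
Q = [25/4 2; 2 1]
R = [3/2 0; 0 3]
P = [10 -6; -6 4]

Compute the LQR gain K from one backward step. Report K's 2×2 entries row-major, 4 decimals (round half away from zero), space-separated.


BᵀP = [40.0000 -24.0000; -24.0000 15.0000]
S = R + BᵀPB = [3/2 0; 0 3] + [160.0000 -96.0000; -96.0000 58.5000] = [161.5000 -96.0000; -96.0000 61.5000]
BᵀPA = [4.0000 88.0000; -1.5000 -51.0000]
K = S⁻¹·BᵀPA = [0.1424 0.7204; 0.1979 0.2953]
A−BK = [0.7272 1.5613; 1.2031 2.5571]
AᵀP(A−BK) = [0.7272 1.5613; 1.5613 3.6628]
P' = Q + AᵀP(A−BK) = [6.9772 3.5613; 3.5613 4.6628]
tr(P') = 11.6401

0.1424 0.7204 0.1979 0.2953


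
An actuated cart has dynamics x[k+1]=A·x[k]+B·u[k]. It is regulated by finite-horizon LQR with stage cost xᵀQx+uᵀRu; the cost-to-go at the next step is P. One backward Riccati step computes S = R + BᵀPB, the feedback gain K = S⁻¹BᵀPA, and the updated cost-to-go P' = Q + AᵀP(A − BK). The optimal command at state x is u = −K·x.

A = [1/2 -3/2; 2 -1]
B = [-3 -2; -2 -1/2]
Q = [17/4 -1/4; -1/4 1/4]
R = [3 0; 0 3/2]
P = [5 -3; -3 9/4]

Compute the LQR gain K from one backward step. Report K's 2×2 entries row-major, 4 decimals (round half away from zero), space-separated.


BᵀP = [-9.0000 4.5000; -8.5000 4.8750]
S = R + BᵀPB = [3 0; 0 3/2] + [18.0000 15.7500; 15.7500 14.5625] = [21.0000 15.7500; 15.7500 16.0625]
BᵀPA = [4.5000 9.0000; 5.5000 7.8750]
K = S⁻¹·BᵀPA = [-0.1607 0.2300; 0.5000 0.2647]
A−BK = [1.0179 -0.2805; 1.9286 -0.4076]
AᵀP(A−BK) = [2.2232 -0.2411; -0.2411 0.3451]
P' = Q + AᵀP(A−BK) = [6.4732 -0.4911; -0.4911 0.5951]
tr(P') = 7.0683

-0.1607 0.2300 0.5000 0.2647


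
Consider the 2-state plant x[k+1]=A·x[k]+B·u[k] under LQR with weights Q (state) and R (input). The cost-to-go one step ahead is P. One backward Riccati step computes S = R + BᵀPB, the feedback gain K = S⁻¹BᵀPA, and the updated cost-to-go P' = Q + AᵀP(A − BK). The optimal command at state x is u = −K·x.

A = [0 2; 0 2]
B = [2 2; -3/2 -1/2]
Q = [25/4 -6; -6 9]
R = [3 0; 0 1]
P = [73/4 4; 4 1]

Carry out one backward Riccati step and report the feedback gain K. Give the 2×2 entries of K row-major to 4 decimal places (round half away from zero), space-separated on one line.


BᵀP = [30.5000 6.5000; 34.5000 7.5000]
S = R + BᵀPB = [3 0; 0 1] + [51.2500 57.7500; 57.7500 65.2500] = [54.2500 57.7500; 57.7500 66.2500]
BᵀPA = [0.0000 74.0000; 0.0000 84.0000]
K = S⁻¹·BᵀPA = [0.0000 0.1988; 0.0000 1.0946]
A−BK = [0.0000 -0.5869; 0.0000 2.8456]
AᵀP(A−BK) = [0.0000 0.0000; 0.0000 2.3398]
P' = Q + AᵀP(A−BK) = [6.2500 -6.0000; -6.0000 11.3398]
tr(P') = 17.5898

0.0000 0.1988 0.0000 1.0946


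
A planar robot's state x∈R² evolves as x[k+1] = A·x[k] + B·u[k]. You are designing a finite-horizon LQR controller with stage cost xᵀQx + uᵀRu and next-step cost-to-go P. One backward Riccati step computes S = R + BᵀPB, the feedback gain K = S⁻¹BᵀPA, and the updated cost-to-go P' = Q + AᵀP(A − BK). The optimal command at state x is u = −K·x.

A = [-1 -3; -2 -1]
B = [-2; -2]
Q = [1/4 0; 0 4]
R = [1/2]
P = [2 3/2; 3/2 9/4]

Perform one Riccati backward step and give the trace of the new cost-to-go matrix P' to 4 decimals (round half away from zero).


6.5593

BᵀP = [-7.0000 -7.5000]
S = R + BᵀPB = [1/2] + [29.0000] = [29.5000]
BᵀPA = [22.0000 28.5000]
K = S⁻¹·BᵀPA = [0.7458 0.9661]
A−BK = [0.4915 -1.0678; -0.5085 0.9322]
AᵀP(A−BK) = [0.5932 -0.2542; -0.2542 1.7161]
P' = Q + AᵀP(A−BK) = [0.8432 -0.2542; -0.2542 5.7161]
tr(P') = 6.5593


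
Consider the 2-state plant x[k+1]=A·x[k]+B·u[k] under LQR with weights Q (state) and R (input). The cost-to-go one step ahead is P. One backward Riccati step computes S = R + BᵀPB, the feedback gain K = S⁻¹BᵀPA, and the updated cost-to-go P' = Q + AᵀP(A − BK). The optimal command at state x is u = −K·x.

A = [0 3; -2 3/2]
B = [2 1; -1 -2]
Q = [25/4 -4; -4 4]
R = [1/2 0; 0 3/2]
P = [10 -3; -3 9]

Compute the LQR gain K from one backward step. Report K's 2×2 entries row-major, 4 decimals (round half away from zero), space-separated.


-0.5187 2.2255 1.1679 -1.7051

BᵀP = [23.0000 -15.0000; 16.0000 -21.0000]
S = R + BᵀPB = [1/2 0; 0 3/2] + [61.0000 53.0000; 53.0000 58.0000] = [61.5000 53.0000; 53.0000 59.5000]
BᵀPA = [30.0000 46.5000; 42.0000 16.5000]
K = S⁻¹·BᵀPA = [-0.5187 2.2255; 1.1679 -1.7051]
A−BK = [-0.1305 0.2540; -0.1829 0.3153]
AᵀP(A−BK) = [2.5087 -4.1520; -4.1520 7.8972]
P' = Q + AᵀP(A−BK) = [8.7587 -8.1520; -8.1520 11.8972]
tr(P') = 20.6558


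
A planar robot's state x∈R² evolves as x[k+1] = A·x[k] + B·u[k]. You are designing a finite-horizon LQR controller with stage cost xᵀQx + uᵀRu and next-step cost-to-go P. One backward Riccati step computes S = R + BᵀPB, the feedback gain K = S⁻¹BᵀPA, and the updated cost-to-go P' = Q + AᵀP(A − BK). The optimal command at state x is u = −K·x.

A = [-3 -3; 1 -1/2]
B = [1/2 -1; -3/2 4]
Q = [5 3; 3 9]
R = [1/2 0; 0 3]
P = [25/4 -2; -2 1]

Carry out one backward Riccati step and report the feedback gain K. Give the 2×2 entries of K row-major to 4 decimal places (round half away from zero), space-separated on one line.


BᵀP = [6.1250 -2.5000; -14.2500 6.0000]
S = R + BᵀPB = [1/2 0; 0 3] + [6.8125 -16.1250; -16.1250 38.2500] = [7.3125 -16.1250; -16.1250 41.2500]
BᵀPA = [-20.8750 -17.1250; 48.7500 39.7500]
K = S⁻¹·BᵀPA = [-1.8018 -1.5721; 0.4775 0.3491]
A−BK = [-1.6216 -1.8649; -3.6126 -4.2545]
AᵀP(A−BK) = [8.3604 8.9144; 8.9144 9.7016]
P' = Q + AᵀP(A−BK) = [13.3604 11.9144; 11.9144 18.7016]
tr(P') = 32.0619

-1.8018 -1.5721 0.4775 0.3491


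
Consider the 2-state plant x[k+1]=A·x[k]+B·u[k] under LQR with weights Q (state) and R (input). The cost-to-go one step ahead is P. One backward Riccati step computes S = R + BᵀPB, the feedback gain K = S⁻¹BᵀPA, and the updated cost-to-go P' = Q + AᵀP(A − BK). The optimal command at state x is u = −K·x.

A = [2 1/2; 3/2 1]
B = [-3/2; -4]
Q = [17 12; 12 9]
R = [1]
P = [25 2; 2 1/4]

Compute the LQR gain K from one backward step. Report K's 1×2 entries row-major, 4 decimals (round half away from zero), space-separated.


BᵀP = [-45.5000 -4.0000]
S = R + BᵀPB = [1] + [84.2500] = [85.2500]
BᵀPA = [-97.0000 -26.7500]
K = S⁻¹·BᵀPA = [-1.1378 -0.3138]
A−BK = [0.2933 0.0293; -3.0513 -0.2551]
AᵀP(A−BK) = [2.1930 0.4380; 0.4380 0.1063]
P' = Q + AᵀP(A−BK) = [19.1930 12.4380; 12.4380 9.1063]
tr(P') = 28.2993

-1.1378 -0.3138


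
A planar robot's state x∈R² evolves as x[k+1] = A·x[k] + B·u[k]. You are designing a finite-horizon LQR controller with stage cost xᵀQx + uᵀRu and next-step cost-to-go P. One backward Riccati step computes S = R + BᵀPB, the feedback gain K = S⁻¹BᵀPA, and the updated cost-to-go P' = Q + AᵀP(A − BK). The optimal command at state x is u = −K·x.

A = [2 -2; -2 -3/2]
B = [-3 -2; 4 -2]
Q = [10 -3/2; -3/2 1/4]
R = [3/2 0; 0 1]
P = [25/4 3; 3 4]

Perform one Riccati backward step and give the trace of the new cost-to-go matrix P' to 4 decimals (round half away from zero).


11.5376

BᵀP = [-6.7500 7.0000; -18.5000 -14.0000]
S = R + BᵀPB = [3/2 0; 0 1] + [48.2500 -0.5000; -0.5000 65.0000] = [49.7500 -0.5000; -0.5000 66.0000]
BᵀPA = [-27.5000 3.0000; -9.0000 58.0000]
K = S⁻¹·BᵀPA = [-0.5542 0.0691; -0.1406 0.8793]
A−BK = [0.0563 -0.0340; -0.0644 -0.0179]
AᵀP(A−BK) = [0.4951 -0.1849; -0.1849 0.7925]
P' = Q + AᵀP(A−BK) = [10.4951 -1.6849; -1.6849 1.0425]
tr(P') = 11.5376


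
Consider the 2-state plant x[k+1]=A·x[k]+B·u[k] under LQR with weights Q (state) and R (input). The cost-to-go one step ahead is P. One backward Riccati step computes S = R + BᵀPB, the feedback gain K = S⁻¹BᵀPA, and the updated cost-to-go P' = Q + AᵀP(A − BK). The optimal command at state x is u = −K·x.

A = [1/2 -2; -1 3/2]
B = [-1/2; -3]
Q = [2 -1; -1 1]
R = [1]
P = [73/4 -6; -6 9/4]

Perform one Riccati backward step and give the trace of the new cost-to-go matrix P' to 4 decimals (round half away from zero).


BᵀP = [8.8750 -3.7500]
S = R + BᵀPB = [1] + [6.8125] = [7.8125]
BᵀPA = [8.1875 -23.3750]
K = S⁻¹·BᵀPA = [1.0480 -2.9920]
A−BK = [1.0240 -3.4960; 2.1440 -7.4760]
AᵀP(A−BK) = [4.2320 -13.6280; -13.6280 44.1245]
P' = Q + AᵀP(A−BK) = [6.2320 -14.6280; -14.6280 45.1245]
tr(P') = 51.3565

51.3565


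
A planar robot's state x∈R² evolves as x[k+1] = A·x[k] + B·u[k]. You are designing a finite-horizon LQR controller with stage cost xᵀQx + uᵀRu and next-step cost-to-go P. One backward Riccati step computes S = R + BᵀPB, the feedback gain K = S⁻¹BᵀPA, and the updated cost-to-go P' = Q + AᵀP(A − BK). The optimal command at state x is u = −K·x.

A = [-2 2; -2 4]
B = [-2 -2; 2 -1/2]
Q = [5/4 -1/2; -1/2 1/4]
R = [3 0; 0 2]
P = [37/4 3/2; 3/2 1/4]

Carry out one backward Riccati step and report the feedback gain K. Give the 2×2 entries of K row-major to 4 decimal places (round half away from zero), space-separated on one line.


0.3953 -0.4440 0.7608 -0.8720

BᵀP = [-15.5000 -2.5000; -19.2500 -3.1250]
S = R + BᵀPB = [3 0; 0 2] + [26.0000 32.2500; 32.2500 40.0625] = [29.0000 32.2500; 32.2500 42.0625]
BᵀPA = [36.0000 -41.0000; 44.7500 -51.0000]
K = S⁻¹·BᵀPA = [0.3953 -0.4440; 0.7608 -0.8720]
A−BK = [0.3122 -0.6321; -2.4103 4.4520]
AᵀP(A−BK) = [1.7229 -1.9913; -1.9913 2.3209]
P' = Q + AᵀP(A−BK) = [2.9729 -2.4913; -2.4913 2.5709]
tr(P') = 5.5438


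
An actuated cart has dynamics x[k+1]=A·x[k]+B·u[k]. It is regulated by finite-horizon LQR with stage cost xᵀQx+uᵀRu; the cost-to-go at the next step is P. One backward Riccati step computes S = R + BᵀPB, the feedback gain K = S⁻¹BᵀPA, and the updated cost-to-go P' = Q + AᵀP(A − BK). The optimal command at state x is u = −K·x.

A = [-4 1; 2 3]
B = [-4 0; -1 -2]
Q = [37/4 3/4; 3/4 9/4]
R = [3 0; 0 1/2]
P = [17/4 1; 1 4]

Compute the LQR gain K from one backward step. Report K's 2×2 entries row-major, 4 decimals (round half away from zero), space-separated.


BᵀP = [-18.0000 -8.0000; -2.0000 -8.0000]
S = R + BᵀPB = [3 0; 0 1/2] + [80.0000 16.0000; 16.0000 16.0000] = [83.0000 16.0000; 16.0000 16.5000]
BᵀPA = [56.0000 -42.0000; -8.0000 -26.0000]
K = S⁻¹·BᵀPA = [0.9448 -0.2488; -1.4010 -1.3345]
A−BK = [-0.2209 0.0049; 0.1428 0.0822]
AᵀP(A−BK) = [3.8850 0.2546; 0.2546 1.1041]
P' = Q + AᵀP(A−BK) = [13.1350 1.0046; 1.0046 3.3541]
tr(P') = 16.4891

0.9448 -0.2488 -1.4010 -1.3345


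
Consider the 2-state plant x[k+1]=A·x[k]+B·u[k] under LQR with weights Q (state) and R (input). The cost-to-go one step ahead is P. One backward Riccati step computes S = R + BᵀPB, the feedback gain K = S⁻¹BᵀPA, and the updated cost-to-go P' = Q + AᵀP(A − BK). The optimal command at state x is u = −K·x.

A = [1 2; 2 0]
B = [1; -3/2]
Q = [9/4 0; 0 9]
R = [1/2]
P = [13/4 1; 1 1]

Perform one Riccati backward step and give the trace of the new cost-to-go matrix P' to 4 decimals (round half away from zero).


31.2292

BᵀP = [1.7500 -0.5000]
S = R + BᵀPB = [1/2] + [2.5000] = [3.0000]
BᵀPA = [0.7500 3.5000]
K = S⁻¹·BᵀPA = [0.2500 1.1667]
A−BK = [0.7500 0.8333; 2.3750 1.7500]
AᵀP(A−BK) = [11.0625 9.6250; 9.6250 8.9167]
P' = Q + AᵀP(A−BK) = [13.3125 9.6250; 9.6250 17.9167]
tr(P') = 31.2292


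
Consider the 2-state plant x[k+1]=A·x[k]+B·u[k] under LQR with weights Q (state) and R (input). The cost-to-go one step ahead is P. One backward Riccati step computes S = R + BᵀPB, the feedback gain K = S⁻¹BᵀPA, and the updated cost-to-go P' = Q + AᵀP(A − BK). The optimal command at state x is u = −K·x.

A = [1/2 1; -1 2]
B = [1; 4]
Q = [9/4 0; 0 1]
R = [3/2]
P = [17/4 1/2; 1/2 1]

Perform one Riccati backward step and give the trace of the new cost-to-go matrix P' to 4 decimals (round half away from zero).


BᵀP = [6.2500 4.5000]
S = R + BᵀPB = [3/2] + [24.2500] = [25.7500]
BᵀPA = [-1.3750 15.2500]
K = S⁻¹·BᵀPA = [-0.0534 0.5922]
A−BK = [0.5534 0.4078; -0.7864 -0.3689]
AᵀP(A−BK) = [1.4891 0.9393; 0.9393 1.2184]
P' = Q + AᵀP(A−BK) = [3.7391 0.9393; 0.9393 2.2184]
tr(P') = 5.9575

5.9575


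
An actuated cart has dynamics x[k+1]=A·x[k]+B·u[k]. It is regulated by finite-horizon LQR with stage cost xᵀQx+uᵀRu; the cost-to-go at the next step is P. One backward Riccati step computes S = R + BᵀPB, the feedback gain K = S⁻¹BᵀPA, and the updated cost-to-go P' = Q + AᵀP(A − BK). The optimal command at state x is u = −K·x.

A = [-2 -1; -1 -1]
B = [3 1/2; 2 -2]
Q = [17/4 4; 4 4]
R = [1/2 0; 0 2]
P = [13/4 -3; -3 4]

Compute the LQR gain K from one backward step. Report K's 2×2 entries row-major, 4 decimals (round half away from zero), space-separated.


-0.6126 -0.3327 -0.1361 0.1275

BᵀP = [3.7500 -1.0000; 7.6250 -9.5000]
S = R + BᵀPB = [1/2 0; 0 2] + [9.2500 3.8750; 3.8750 22.8125] = [9.7500 3.8750; 3.8750 24.8125]
BᵀPA = [-6.5000 -2.7500; -5.7500 1.8750]
K = S⁻¹·BᵀPA = [-0.6126 -0.3327; -0.1361 0.1275]
A−BK = [-0.0942 -0.0656; -0.0470 -0.0795]
AᵀP(A−BK) = [0.2358 0.0705; 0.0705 0.0959]
P' = Q + AᵀP(A−BK) = [4.4858 4.0705; 4.0705 4.0959]
tr(P') = 8.5816


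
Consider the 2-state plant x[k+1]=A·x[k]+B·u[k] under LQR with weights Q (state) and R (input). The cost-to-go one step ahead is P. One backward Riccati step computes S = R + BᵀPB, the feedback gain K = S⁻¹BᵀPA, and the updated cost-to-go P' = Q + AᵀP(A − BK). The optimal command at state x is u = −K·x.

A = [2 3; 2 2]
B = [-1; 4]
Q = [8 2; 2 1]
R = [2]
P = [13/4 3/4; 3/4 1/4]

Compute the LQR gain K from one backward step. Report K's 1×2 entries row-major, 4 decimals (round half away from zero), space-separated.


0.0000 -0.0769

BᵀP = [-0.2500 0.2500]
S = R + BᵀPB = [2] + [1.2500] = [3.2500]
BᵀPA = [0.0000 -0.2500]
K = S⁻¹·BᵀPA = [0.0000 -0.0769]
A−BK = [2.0000 2.9231; 2.0000 2.3077]
AᵀP(A−BK) = [20.0000 28.0000; 28.0000 39.2308]
P' = Q + AᵀP(A−BK) = [28.0000 30.0000; 30.0000 40.2308]
tr(P') = 68.2308


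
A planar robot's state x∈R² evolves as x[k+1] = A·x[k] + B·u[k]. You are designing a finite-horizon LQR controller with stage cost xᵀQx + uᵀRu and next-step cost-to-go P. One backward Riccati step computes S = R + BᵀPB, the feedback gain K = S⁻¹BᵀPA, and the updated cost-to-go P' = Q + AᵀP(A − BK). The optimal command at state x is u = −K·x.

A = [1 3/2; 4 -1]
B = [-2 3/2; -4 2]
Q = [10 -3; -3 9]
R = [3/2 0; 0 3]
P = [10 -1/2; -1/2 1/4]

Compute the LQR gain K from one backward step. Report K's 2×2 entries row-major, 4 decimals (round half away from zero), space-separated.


BᵀP = [-18.0000 0.0000; 14.0000 -0.2500]
S = R + BᵀPB = [3/2 0; 0 3] + [36.0000 -27.0000; -27.0000 20.5000] = [37.5000 -27.0000; -27.0000 23.5000]
BᵀPA = [-18.0000 -27.0000; 13.0000 21.2500]
K = S⁻¹·BᵀPA = [-0.4729 -0.3990; 0.0099 0.4458]
A−BK = [0.0394 0.0333; 2.0887 -3.4877]
AᵀP(A−BK) = [1.3596 -1.4778; -1.4778 4.0031]
P' = Q + AᵀP(A−BK) = [11.3596 -4.4778; -4.4778 13.0031]
tr(P') = 24.3627

-0.4729 -0.3990 0.0099 0.4458


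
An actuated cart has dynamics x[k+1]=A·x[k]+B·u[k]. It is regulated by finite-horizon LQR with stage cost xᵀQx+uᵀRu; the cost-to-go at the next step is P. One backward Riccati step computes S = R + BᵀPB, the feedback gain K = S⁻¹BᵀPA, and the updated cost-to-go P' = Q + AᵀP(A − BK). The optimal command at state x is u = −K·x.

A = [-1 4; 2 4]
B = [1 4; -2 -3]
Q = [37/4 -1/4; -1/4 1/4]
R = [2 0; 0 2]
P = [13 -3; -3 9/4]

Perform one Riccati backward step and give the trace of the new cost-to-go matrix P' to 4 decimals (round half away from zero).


42.8612

BᵀP = [19.0000 -7.5000; 61.0000 -18.7500]
S = R + BᵀPB = [2 0; 0 2] + [34.0000 98.5000; 98.5000 300.2500] = [36.0000 98.5000; 98.5000 302.2500]
BᵀPA = [-34.0000 46.0000; -98.5000 169.0000]
K = S⁻¹·BᵀPA = [-0.4872 -2.3270; -0.1671 1.3175]
A−BK = [0.1557 1.0571; 0.5243 3.2984]
AᵀP(A−BK) = [0.9743 4.6541; 4.6541 32.3869]
P' = Q + AᵀP(A−BK) = [10.2243 4.4041; 4.4041 32.6369]
tr(P') = 42.8612


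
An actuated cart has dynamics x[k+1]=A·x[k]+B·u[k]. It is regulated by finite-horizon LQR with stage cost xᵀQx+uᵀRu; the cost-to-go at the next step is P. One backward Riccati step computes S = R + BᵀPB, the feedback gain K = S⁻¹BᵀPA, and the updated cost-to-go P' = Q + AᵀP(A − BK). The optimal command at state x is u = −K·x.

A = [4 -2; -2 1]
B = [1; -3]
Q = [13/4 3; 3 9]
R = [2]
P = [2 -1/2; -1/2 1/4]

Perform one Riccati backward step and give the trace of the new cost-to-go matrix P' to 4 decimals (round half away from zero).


26.7095

BᵀP = [3.5000 -1.2500]
S = R + BᵀPB = [2] + [7.2500] = [9.2500]
BᵀPA = [16.5000 -8.2500]
K = S⁻¹·BᵀPA = [1.7838 -0.8919]
A−BK = [2.2162 -1.1081; 3.3514 -1.6757]
AᵀP(A−BK) = [11.5676 -5.7838; -5.7838 2.8919]
P' = Q + AᵀP(A−BK) = [14.8176 -2.7838; -2.7838 11.8919]
tr(P') = 26.7095


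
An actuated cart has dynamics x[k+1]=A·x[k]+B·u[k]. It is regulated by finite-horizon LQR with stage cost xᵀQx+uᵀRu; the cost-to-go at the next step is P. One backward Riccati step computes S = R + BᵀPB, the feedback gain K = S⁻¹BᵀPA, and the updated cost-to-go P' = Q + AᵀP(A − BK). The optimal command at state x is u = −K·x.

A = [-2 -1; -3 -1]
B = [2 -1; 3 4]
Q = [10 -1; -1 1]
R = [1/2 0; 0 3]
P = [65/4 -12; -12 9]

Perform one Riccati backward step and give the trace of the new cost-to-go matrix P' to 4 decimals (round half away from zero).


11.4312

BᵀP = [-3.5000 3.0000; -64.2500 48.0000]
S = R + BᵀPB = [1/2 0; 0 3] + [2.0000 15.5000; 15.5000 256.2500] = [2.5000 15.5000; 15.5000 259.2500]
BᵀPA = [-2.0000 0.5000; -15.5000 16.2500]
K = S⁻¹·BᵀPA = [-0.6822 -0.2997; -0.0190 0.0806]
A−BK = [-0.6546 -0.3200; -0.8774 -0.4232]
AᵀP(A−BK) = [0.3411 0.1499; 0.1499 0.0901]
P' = Q + AᵀP(A−BK) = [10.3411 -0.8501; -0.8501 1.0901]
tr(P') = 11.4312


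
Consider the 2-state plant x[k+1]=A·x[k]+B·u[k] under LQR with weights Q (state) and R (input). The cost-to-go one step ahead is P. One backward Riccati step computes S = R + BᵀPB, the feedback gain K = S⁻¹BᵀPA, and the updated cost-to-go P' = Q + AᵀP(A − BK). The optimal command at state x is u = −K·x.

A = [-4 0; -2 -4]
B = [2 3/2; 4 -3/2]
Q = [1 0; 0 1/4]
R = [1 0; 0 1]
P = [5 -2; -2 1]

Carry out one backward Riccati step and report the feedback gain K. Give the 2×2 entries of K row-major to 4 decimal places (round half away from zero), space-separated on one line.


BᵀP = [2.0000 0.0000; 10.5000 -4.5000]
S = R + BᵀPB = [1 0; 0 1] + [4.0000 3.0000; 3.0000 22.5000] = [5.0000 3.0000; 3.0000 23.5000]
BᵀPA = [-8.0000 0.0000; -33.0000 18.0000]
K = S⁻¹·BᵀPA = [-0.8203 -0.4977; -1.2995 0.8295]
A−BK = [-0.4101 -0.2488; -0.6682 -0.7650]
AᵀP(A−BK) = [2.5530 -0.6083; -0.6083 1.0691]
P' = Q + AᵀP(A−BK) = [3.5530 -0.6083; -0.6083 1.3191]
tr(P') = 4.8721

-0.8203 -0.4977 -1.2995 0.8295


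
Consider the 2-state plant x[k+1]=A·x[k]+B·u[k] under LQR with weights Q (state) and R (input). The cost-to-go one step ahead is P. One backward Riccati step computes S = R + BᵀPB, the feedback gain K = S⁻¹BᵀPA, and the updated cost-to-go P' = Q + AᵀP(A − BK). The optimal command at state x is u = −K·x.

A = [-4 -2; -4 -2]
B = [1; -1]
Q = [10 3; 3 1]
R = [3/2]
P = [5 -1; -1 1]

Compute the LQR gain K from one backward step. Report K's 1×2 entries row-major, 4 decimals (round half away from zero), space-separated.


BᵀP = [6.0000 -2.0000]
S = R + BᵀPB = [3/2] + [8.0000] = [9.5000]
BᵀPA = [-16.0000 -8.0000]
K = S⁻¹·BᵀPA = [-1.6842 -0.8421]
A−BK = [-2.3158 -1.1579; -5.6842 -2.8421]
AᵀP(A−BK) = [37.0526 18.5263; 18.5263 9.2632]
P' = Q + AᵀP(A−BK) = [47.0526 21.5263; 21.5263 10.2632]
tr(P') = 57.3158

-1.6842 -0.8421


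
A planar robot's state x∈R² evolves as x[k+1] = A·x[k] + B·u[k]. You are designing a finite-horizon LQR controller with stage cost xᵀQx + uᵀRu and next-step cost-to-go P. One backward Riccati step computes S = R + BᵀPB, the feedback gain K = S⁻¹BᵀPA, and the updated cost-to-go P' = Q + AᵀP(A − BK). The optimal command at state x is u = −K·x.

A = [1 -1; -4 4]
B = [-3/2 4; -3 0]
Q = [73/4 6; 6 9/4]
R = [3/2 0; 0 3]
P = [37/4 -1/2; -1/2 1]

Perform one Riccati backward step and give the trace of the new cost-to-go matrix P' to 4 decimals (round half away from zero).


BᵀP = [-12.3750 -2.2500; 37.0000 -2.0000]
S = R + BᵀPB = [3/2 0; 0 3] + [25.3125 -49.5000; -49.5000 148.0000] = [26.8125 -49.5000; -49.5000 151.0000]
BᵀPA = [-3.3750 3.3750; 45.0000 -45.0000]
K = S⁻¹·BᵀPA = [1.0747 -1.0747; 0.6503 -0.6503]
A−BK = [0.0108 -0.0108; -0.7758 0.7758]
AᵀP(A−BK) = [3.6127 -3.6127; -3.6127 3.6127]
P' = Q + AᵀP(A−BK) = [21.8627 2.3873; 2.3873 5.8627]
tr(P') = 27.7253

27.7253


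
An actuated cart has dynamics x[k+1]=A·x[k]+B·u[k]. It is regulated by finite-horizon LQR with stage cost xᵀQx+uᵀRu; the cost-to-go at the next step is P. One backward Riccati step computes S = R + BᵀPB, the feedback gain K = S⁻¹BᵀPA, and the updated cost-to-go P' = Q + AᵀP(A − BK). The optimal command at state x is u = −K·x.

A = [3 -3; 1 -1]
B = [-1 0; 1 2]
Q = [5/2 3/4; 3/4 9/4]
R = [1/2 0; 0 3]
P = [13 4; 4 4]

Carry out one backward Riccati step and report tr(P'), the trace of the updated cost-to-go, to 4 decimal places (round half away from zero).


BᵀP = [-9.0000 0.0000; 8.0000 8.0000]
S = R + BᵀPB = [1/2 0; 0 3] + [9.0000 0.0000; 0.0000 16.0000] = [9.5000 0.0000; 0.0000 19.0000]
BᵀPA = [-27.0000 27.0000; 32.0000 -32.0000]
K = S⁻¹·BᵀPA = [-2.8421 2.8421; 1.6842 -1.6842]
A−BK = [0.1579 -0.1579; 0.4737 -0.4737]
AᵀP(A−BK) = [14.3684 -14.3684; -14.3684 14.3684]
P' = Q + AᵀP(A−BK) = [16.8684 -13.6184; -13.6184 16.6184]
tr(P') = 33.4868

33.4868


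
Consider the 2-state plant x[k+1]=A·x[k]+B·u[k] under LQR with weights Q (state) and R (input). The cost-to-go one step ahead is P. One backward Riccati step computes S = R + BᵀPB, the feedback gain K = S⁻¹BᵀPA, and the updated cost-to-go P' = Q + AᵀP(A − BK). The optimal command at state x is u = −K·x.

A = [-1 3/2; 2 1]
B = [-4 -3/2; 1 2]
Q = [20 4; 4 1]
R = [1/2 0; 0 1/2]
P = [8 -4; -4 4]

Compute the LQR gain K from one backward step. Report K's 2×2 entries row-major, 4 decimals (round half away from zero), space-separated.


-0.0838 -0.6161 0.9552 0.7164

BᵀP = [-36.0000 20.0000; -20.0000 14.0000]
S = R + BᵀPB = [1/2 0; 0 1/2] + [164.0000 94.0000; 94.0000 58.0000] = [164.5000 94.0000; 94.0000 58.5000]
BᵀPA = [76.0000 -34.0000; 48.0000 -16.0000]
K = S⁻¹·BᵀPA = [-0.0838 -0.6161; 0.9552 0.7164]
A−BK = [0.0975 0.1104; 0.1734 0.1832]
AᵀP(A−BK) = [0.5208 0.4332; 0.4332 0.5164]
P' = Q + AᵀP(A−BK) = [20.5208 4.4332; 4.4332 1.5164]
tr(P') = 22.0372


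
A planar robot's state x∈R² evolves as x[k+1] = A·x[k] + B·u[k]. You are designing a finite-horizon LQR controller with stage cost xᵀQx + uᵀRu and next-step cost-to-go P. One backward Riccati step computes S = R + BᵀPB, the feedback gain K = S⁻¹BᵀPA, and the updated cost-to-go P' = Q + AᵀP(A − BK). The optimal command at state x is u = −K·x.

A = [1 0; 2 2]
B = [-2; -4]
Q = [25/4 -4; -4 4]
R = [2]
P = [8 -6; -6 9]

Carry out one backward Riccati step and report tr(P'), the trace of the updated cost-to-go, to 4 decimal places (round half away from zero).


18.6402

BᵀP = [8.0000 -24.0000]
S = R + BᵀPB = [2] + [80.0000] = [82.0000]
BᵀPA = [-40.0000 -48.0000]
K = S⁻¹·BᵀPA = [-0.4878 -0.5854]
A−BK = [0.0244 -1.1707; 0.0488 -0.3415]
AᵀP(A−BK) = [0.4878 0.5854; 0.5854 7.9024]
P' = Q + AᵀP(A−BK) = [6.7378 -3.4146; -3.4146 11.9024]
tr(P') = 18.6402


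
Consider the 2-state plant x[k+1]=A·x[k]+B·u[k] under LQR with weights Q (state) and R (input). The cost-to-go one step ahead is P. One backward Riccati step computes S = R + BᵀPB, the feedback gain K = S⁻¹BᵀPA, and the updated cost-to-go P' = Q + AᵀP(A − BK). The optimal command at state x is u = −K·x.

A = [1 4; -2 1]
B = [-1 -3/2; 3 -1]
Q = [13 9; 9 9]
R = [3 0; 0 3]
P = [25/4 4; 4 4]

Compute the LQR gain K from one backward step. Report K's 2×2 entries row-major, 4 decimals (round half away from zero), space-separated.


-0.5367 -0.0722 -0.0695 -1.9569

BᵀP = [5.7500 8.0000; -13.3750 -10.0000]
S = R + BᵀPB = [3 0; 0 3] + [18.2500 -16.6250; -16.6250 30.0625] = [21.2500 -16.6250; -16.6250 33.0625]
BᵀPA = [-10.2500 31.0000; 6.6250 -63.5000]
K = S⁻¹·BᵀPA = [-0.5367 -0.0722; -0.0695 -1.9569]
A−BK = [0.3590 0.9925; -0.4593 -0.7404]
AᵀP(A−BK) = [1.2090 1.2248; 1.2248 13.9745]
P' = Q + AᵀP(A−BK) = [14.2090 10.2248; 10.2248 22.9745]
tr(P') = 37.1835


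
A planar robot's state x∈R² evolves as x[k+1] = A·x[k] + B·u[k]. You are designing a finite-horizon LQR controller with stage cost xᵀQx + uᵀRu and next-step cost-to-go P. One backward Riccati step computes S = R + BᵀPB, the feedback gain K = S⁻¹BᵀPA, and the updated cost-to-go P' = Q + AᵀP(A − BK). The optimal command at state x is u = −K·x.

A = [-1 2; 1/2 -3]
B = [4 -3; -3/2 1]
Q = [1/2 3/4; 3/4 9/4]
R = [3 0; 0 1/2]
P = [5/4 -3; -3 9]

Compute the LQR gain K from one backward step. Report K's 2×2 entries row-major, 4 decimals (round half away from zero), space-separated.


BᵀP = [9.5000 -25.5000; -6.7500 18.0000]
S = R + BᵀPB = [3 0; 0 1/2] + [76.2500 -54.0000; -54.0000 38.2500] = [79.2500 -54.0000; -54.0000 38.7500]
BᵀPA = [-22.2500 95.5000; 15.7500 -67.5000]
K = S⁻¹·BᵀPA = [-0.0754 0.3590; 0.3013 -1.2416]
A−BK = [0.2057 -3.1610; 0.0855 -1.2198]
AᵀP(A−BK) = [0.0756 -0.4562; -0.4562 3.9040]
P' = Q + AᵀP(A−BK) = [0.5756 0.2938; 0.2938 6.1540]
tr(P') = 6.7296

-0.0754 0.3590 0.3013 -1.2416


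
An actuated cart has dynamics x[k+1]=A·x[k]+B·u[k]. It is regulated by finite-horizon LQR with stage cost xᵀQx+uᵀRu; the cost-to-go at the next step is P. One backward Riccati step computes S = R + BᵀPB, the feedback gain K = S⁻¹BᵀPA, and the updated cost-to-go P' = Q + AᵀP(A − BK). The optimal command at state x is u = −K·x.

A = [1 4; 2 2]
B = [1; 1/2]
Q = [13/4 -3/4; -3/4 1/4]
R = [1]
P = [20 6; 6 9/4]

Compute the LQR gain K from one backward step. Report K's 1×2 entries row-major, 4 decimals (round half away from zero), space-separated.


1.3515 3.8549

BᵀP = [23.0000 7.1250]
S = R + BᵀPB = [1] + [26.5625] = [27.5625]
BᵀPA = [37.2500 106.2500]
K = S⁻¹·BᵀPA = [1.3515 3.8549]
A−BK = [-0.3515 0.1451; 1.3243 0.0726]
AᵀP(A−BK) = [2.6576 5.4059; 5.4059 15.4195]
P' = Q + AᵀP(A−BK) = [5.9076 4.6559; 4.6559 15.6695]
tr(P') = 21.5771


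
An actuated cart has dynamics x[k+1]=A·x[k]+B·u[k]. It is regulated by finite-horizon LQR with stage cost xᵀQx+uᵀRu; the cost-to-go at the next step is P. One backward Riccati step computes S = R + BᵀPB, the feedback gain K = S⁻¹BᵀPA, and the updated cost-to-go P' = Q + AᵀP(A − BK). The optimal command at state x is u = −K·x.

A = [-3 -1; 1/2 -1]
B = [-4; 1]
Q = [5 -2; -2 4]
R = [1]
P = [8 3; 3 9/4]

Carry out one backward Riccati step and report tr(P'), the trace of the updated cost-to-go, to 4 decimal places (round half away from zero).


11.9260

BᵀP = [-29.0000 -9.7500]
S = R + BᵀPB = [1] + [106.2500] = [107.2500]
BᵀPA = [82.1250 38.7500]
K = S⁻¹·BᵀPA = [0.7657 0.3613]
A−BK = [0.0629 0.4452; -0.2657 -1.3613]
AᵀP(A−BK) = [0.6766 0.7028; 0.7028 2.2494]
P' = Q + AᵀP(A−BK) = [5.6766 -1.2972; -1.2972 6.2494]
tr(P') = 11.9260


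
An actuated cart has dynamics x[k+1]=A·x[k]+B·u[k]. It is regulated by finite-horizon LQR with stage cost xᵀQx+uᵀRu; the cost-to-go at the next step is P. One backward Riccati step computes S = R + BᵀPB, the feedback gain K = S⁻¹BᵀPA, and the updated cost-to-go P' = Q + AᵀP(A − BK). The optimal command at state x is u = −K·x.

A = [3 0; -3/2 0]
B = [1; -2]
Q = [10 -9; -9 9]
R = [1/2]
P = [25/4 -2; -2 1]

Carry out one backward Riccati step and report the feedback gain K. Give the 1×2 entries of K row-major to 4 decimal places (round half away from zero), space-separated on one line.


BᵀP = [10.2500 -4.0000]
S = R + BᵀPB = [1/2] + [18.2500] = [18.7500]
BᵀPA = [36.7500 0.0000]
K = S⁻¹·BᵀPA = [1.9600 0.0000]
A−BK = [1.0400 0.0000; 2.4200 0.0000]
AᵀP(A−BK) = [4.4700 0.0000; 0.0000 0.0000]
P' = Q + AᵀP(A−BK) = [14.4700 -9.0000; -9.0000 9.0000]
tr(P') = 23.4700

1.9600 0.0000


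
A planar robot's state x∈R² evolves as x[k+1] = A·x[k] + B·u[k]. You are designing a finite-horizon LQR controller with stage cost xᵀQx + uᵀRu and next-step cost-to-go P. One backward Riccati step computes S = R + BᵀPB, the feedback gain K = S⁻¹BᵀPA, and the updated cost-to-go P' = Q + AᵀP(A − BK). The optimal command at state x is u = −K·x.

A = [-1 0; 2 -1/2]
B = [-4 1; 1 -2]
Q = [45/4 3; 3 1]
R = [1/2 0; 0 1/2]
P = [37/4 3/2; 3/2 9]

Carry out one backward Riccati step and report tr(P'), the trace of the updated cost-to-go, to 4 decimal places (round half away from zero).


12.7836

BᵀP = [-35.5000 3.0000; 6.2500 -16.5000]
S = R + BᵀPB = [1/2 0; 0 1/2] + [145.0000 -41.5000; -41.5000 39.2500] = [145.5000 -41.5000; -41.5000 39.7500]
BᵀPA = [41.5000 -1.5000; -39.2500 8.2500]
K = S⁻¹·BᵀPA = [0.0051 0.0696; -0.9821 0.2802]
A−BK = [0.0025 -0.0018; 0.0307 -0.0092]
AᵀP(A−BK) = [0.4910 -0.1401; -0.1401 0.0425]
P' = Q + AᵀP(A−BK) = [11.7410 2.8599; 2.8599 1.0425]
tr(P') = 12.7836


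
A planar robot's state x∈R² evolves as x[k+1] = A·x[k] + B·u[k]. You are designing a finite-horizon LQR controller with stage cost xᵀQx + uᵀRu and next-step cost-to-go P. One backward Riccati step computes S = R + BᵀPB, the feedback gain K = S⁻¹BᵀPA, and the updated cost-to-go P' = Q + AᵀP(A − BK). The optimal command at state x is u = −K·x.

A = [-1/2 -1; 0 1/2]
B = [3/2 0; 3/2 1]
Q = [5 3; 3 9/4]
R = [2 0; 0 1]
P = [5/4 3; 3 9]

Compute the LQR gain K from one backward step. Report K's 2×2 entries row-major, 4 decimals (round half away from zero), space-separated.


BᵀP = [6.3750 18.0000; 3.0000 9.0000]
S = R + BᵀPB = [2 0; 0 1] + [36.5625 18.0000; 18.0000 9.0000] = [38.5625 18.0000; 18.0000 10.0000]
BᵀPA = [-3.1875 2.6250; -1.5000 1.5000]
K = S⁻¹·BᵀPA = [-0.0791 -0.0122; -0.0076 0.1719]
A−BK = [-0.3813 -0.9817; 0.1263 0.3463]
AᵀP(A−BK) = [0.0489 0.0941; 0.0941 0.2741]
P' = Q + AᵀP(A−BK) = [5.0489 3.0941; 3.0941 2.5241]
tr(P') = 7.5730

-0.0791 -0.0122 -0.0076 0.1719


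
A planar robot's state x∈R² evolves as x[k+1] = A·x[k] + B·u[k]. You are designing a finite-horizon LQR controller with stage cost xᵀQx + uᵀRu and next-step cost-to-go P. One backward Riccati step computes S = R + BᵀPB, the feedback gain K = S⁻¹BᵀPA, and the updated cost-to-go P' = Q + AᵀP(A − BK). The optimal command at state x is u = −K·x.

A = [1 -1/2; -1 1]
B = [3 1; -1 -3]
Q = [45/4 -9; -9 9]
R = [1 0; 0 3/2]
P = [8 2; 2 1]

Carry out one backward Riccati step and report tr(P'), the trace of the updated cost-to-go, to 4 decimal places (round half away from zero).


BᵀP = [22.0000 5.0000; 2.0000 -1.0000]
S = R + BᵀPB = [1 0; 0 3/2] + [61.0000 7.0000; 7.0000 5.0000] = [62.0000 7.0000; 7.0000 6.5000]
BᵀPA = [17.0000 -6.0000; 3.0000 -2.0000]
K = S⁻¹·BᵀPA = [0.2528 -0.0706; 0.1893 -0.2316]
A−BK = [0.0523 -0.0565; -0.1794 0.2345]
AᵀP(A−BK) = [0.1342 -0.1045; -0.1045 0.1130]
P' = Q + AᵀP(A−BK) = [11.3842 -9.1045; -9.1045 9.1130]
tr(P') = 20.4972

20.4972


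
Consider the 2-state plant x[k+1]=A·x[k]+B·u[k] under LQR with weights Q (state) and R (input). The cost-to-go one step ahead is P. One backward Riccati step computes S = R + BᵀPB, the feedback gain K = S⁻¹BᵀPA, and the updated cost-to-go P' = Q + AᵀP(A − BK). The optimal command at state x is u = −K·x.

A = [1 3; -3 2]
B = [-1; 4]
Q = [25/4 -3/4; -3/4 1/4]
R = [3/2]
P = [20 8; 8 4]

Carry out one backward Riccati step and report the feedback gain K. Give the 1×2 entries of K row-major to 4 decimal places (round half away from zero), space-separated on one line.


BᵀP = [12.0000 8.0000]
S = R + BᵀPB = [3/2] + [20.0000] = [21.5000]
BᵀPA = [-12.0000 52.0000]
K = S⁻¹·BᵀPA = [-0.5581 2.4186]
A−BK = [0.4419 5.4186; -0.7674 -7.6744]
AᵀP(A−BK) = [1.3023 9.0233; 9.0233 166.2326]
P' = Q + AᵀP(A−BK) = [7.5523 8.2733; 8.2733 166.4826]
tr(P') = 174.0349

-0.5581 2.4186


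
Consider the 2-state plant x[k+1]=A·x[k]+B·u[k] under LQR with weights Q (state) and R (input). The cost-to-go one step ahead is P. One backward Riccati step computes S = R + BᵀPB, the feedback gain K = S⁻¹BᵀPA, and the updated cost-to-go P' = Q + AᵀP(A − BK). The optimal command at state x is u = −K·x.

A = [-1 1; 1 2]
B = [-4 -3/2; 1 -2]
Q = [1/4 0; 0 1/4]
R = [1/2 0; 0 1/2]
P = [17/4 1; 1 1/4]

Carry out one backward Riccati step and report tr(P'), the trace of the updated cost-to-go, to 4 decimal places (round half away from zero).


BᵀP = [-16.0000 -3.7500; -8.3750 -2.0000]
S = R + BᵀPB = [1/2 0; 0 1/2] + [60.2500 31.5000; 31.5000 16.5625] = [60.7500 31.5000; 31.5000 17.0625]
BᵀPA = [12.2500 -23.5000; 6.3750 -12.3750]
K = S⁻¹·BᵀPA = [0.1852 -0.2519; 0.0317 -0.2603]
A−BK = [-0.2116 -0.3979; 0.8783 1.7312]
AᵀP(A−BK) = [0.0291 -0.0053; -0.0053 0.1101]
P' = Q + AᵀP(A−BK) = [0.2791 -0.0053; -0.0053 0.3601]
tr(P') = 0.6392

0.6392


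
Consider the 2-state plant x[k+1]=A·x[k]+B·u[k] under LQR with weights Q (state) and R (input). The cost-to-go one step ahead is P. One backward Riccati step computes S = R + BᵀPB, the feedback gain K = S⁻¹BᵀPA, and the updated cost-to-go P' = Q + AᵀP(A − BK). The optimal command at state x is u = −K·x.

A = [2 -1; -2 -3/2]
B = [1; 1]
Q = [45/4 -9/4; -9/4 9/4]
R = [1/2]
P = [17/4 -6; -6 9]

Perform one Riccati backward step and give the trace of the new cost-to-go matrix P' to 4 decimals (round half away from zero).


65.1071

BᵀP = [-1.7500 3.0000]
S = R + BᵀPB = [1/2] + [1.2500] = [1.7500]
BᵀPA = [-9.5000 -2.7500]
K = S⁻¹·BᵀPA = [-5.4286 -1.5714]
A−BK = [7.4286 0.5714; 3.4286 0.0714]
AᵀP(A−BK) = [49.4286 9.5714; 9.5714 2.1786]
P' = Q + AᵀP(A−BK) = [60.6786 7.3214; 7.3214 4.4286]
tr(P') = 65.1071


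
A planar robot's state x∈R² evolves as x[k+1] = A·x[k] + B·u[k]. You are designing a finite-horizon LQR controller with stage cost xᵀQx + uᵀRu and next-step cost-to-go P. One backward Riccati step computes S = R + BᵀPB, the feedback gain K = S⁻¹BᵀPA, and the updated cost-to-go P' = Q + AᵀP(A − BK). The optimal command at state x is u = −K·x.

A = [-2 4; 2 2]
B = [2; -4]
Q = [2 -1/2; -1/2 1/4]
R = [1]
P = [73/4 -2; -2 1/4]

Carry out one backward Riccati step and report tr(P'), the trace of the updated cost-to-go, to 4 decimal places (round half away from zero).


BᵀP = [44.5000 -5.0000]
S = R + BᵀPB = [1] + [109.0000] = [110.0000]
BᵀPA = [-99.0000 168.0000]
K = S⁻¹·BᵀPA = [-0.9000 1.5273]
A−BK = [-0.2000 0.9455; -1.6000 8.1091]
AᵀP(A−BK) = [0.9000 -1.8000; -1.8000 4.4182]
P' = Q + AᵀP(A−BK) = [2.9000 -2.3000; -2.3000 4.6682]
tr(P') = 7.5682

7.5682
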